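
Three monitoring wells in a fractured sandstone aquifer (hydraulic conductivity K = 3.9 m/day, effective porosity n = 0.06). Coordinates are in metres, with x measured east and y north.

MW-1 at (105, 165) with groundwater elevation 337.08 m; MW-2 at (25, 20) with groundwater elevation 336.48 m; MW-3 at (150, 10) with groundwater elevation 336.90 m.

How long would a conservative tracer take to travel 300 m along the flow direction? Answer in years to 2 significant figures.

Taking MW-1 as reference: MW-2−MW-1 = (-80, -145, -0.60); MW-3−MW-1 = (45, -155, -0.18).
Determinant of the coordinate differences = (-80)·(-155) − 45·(-145) = 18925.
∂h/∂x = [(-0.60)·(-155) − (-0.18)·(-145)] / 18925 = +0.003535
∂h/∂y = [(-80)·(-0.18) − 45·(-0.60)] / 18925 = +0.002188
|∇h| = √(0.003535² + 0.002188²) = 0.004157
Seepage velocity v = K·i/n = 3.9 × 0.004157 / 0.06 = 0.2702 m/day.
t = 300 / 0.2702 = 1110 days = 3.04 years.

3.0 years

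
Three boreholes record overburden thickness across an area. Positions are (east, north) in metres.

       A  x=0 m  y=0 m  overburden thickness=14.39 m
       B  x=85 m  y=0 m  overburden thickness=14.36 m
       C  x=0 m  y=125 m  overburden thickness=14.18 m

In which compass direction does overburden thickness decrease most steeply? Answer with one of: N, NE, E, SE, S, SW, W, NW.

∂d/∂x = (14.36 − 14.39) / (85 − 0) = -0.0003529
∂d/∂y = (14.18 − 14.39) / (125 − 0) = -0.001680
Steepest decrease is along −∇f = (+0.0003529 E, +0.001680 N) → north.

N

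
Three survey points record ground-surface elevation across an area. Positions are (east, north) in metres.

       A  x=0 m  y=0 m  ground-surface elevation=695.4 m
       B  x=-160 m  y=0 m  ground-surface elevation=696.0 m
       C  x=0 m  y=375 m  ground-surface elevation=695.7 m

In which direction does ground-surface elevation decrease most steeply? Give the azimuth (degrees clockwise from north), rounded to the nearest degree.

∂z/∂x = (696.0 − 695.4) / (-160 − 0) = -0.003750
∂z/∂y = (695.7 − 695.4) / (375 − 0) = +0.0008000
Steepest decrease is along −∇f: components (+0.003750 E, -0.0008000 N).
Azimuth = atan2(+0.003750, -0.0008000) = 102.0° ≈ 102°.

102°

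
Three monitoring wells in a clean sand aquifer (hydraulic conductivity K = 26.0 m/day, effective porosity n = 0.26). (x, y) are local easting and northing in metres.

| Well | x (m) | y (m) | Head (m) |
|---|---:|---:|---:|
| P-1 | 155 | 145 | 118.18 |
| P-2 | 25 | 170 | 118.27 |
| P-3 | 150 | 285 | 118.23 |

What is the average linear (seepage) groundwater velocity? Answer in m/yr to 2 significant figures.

Three-point gradient (reference P-1): Δ to P-2 = (-130, 25, +0.09), Δ to P-3 = (-5, 140, +0.05).
∂h/∂x = -0.0006279, ∂h/∂y = +0.0003347 (det = -18075).
|∇h| = √(-0.0006279² + 0.0003347²) = 0.0007115
Seepage velocity v = K·i/n = 26.0 × 0.0007115 / 0.26 = 0.07115 m/day = 25.99 m/yr.

26 m/yr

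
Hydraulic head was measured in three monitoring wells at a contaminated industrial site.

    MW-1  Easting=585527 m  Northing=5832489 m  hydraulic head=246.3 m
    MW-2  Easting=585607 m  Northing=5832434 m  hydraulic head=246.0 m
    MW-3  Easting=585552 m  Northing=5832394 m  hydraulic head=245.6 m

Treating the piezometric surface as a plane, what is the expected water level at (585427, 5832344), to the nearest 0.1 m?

Differences from MW-1: to MW-2 (Δx, Δy, Δh) = (80, -55, -0.3); to MW-3 = (25, -95, -0.7).
Determinant of the coordinate differences = 80·(-95) − 25·(-55) = -6225.
∂h/∂x = [(-0.3)·(-95) − (-0.7)·(-55)] / -6225 = +0.001606
∂h/∂y = [80·(-0.7) − 25·(-0.3)] / -6225 = +0.007791
h(585427, 5832344) = 246.3 + (+0.001606)·(-100) + (+0.007791)·(-145) = 246.3 -0.161 -1.130 = 245.010 m.

245.0 m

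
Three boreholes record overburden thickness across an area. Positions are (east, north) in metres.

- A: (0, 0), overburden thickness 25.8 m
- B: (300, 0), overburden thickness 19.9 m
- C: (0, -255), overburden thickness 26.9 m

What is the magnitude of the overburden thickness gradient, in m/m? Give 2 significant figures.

0.020 m/m

∂d/∂x = (19.9 − 25.8) / (300 − 0) = -0.01967
∂d/∂y = (26.9 − 25.8) / (-255 − 0) = -0.004314
|∇f| = √(-0.01967² + -0.004314²) = 0.02014 m/m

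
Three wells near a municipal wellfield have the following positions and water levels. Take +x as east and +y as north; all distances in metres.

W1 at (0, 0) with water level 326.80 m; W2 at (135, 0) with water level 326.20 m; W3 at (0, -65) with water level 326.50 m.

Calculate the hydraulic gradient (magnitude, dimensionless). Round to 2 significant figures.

0.0064

∂h/∂x = (326.20 − 326.80) / (135 − 0) = -0.004444
∂h/∂y = (326.50 − 326.80) / (-65 − 0) = +0.004615
|∇h| = √(-0.004444² + 0.004615²) = 0.006407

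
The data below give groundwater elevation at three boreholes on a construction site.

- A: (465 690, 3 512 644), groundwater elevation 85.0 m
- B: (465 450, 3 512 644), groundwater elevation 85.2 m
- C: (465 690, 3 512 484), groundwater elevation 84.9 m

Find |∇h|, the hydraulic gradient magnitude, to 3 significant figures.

0.00104

∂h/∂x = (85.2 − 85.0) / (465450 − 465690) = -0.0008333
∂h/∂y = (84.9 − 85.0) / (3512484 − 3512644) = +0.0006250
|∇h| = √(-0.0008333² + 0.0006250²) = 0.001042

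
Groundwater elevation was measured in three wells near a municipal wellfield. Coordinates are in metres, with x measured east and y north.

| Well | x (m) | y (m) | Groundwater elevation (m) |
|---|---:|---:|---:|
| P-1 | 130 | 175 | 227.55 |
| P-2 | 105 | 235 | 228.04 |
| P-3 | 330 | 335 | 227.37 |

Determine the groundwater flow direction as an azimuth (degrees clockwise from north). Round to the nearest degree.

With h = a·x + b·y + c and P-1 as origin, the differences give:
  (-25)·a + 60·b = +0.49
  200·a + 160·b = -0.18
Eliminate b (×160 and ×60, subtract): -16000·a = 89.200 → a = ∂h/∂x = -0.005575
Back-substitute: b = ∂h/∂y = +0.005844.
Flow direction (−∇h) has components (+0.005575 E, -0.005844 N).
Azimuth = atan2(E, N) = atan2(+0.005575, -0.005844) = 136.3° ≈ 136°.

136°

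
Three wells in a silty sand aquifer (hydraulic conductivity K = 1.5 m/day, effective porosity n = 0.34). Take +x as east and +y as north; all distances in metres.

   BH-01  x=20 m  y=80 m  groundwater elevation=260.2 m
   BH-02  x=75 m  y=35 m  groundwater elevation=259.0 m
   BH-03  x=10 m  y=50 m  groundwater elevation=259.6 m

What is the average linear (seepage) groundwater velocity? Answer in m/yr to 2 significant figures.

Differences from BH-01: to BH-02 (Δx, Δy, Δh) = (55, -45, -1.2); to BH-03 = (-10, -30, -0.6).
Determinant of the coordinate differences = 55·(-30) − (-10)·(-45) = -2100.
∂h/∂x = [(-1.2)·(-30) − (-0.6)·(-45)] / -2100 = -0.004286
∂h/∂y = [55·(-0.6) − (-10)·(-1.2)] / -2100 = +0.02143
|∇h| = √(-0.004286² + 0.02143²) = 0.02185
Seepage velocity v = K·i/n = 1.5 × 0.02185 / 0.34 = 0.0964 m/day = 35.21 m/yr.

35 m/yr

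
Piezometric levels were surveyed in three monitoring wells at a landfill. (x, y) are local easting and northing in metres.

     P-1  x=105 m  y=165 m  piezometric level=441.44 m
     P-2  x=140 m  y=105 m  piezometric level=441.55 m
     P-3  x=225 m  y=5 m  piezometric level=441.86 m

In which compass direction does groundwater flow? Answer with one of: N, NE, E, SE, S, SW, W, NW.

W

Differences from P-1: to P-2 (Δx, Δy, Δh) = (35, -60, +0.11); to P-3 = (120, -160, +0.42).
Determinant of the coordinate differences = 35·(-160) − 120·(-60) = 1600.
∂h/∂x = [(+0.11)·(-160) − (+0.42)·(-60)] / 1600 = +0.004750
∂h/∂y = [35·(+0.42) − 120·(+0.11)] / 1600 = +0.0009375
Flow = −∇h = (-0.004750 east, -0.0009375 north), which points west.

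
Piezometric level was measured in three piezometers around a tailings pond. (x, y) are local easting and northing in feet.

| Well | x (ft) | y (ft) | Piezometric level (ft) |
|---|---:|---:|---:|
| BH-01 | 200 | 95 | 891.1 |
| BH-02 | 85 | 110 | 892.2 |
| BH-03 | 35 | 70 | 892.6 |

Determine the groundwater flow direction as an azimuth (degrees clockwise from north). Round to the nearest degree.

Three-point gradient (reference BH-01): Δ to BH-02 = (-115, 15, +1.1), Δ to BH-03 = (-165, -25, +1.5).
∂h/∂x = -0.009346, ∂h/∂y = +0.001682 (det = 5350).
Flow direction (−∇h) has components (+0.009346 E, -0.001682 N).
Azimuth = atan2(E, N) = atan2(+0.009346, -0.001682) = 100.2° ≈ 100°.

100°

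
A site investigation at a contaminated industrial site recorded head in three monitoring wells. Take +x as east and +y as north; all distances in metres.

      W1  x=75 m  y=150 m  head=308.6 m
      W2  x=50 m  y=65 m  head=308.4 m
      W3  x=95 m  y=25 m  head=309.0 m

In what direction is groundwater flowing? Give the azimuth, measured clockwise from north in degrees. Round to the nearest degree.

276°

Differences from W1: to W2 (Δx, Δy, Δh) = (-25, -85, -0.2); to W3 = (20, -125, +0.4).
Determinant of the coordinate differences = (-25)·(-125) − 20·(-85) = 4825.
∂h/∂x = [(-0.2)·(-125) − (+0.4)·(-85)] / 4825 = +0.01223
∂h/∂y = [(-25)·(+0.4) − 20·(-0.2)] / 4825 = -0.001244
Flow direction (−∇h) has components (-0.01223 E, +0.001244 N).
Azimuth = atan2(E, N) = atan2(-0.01223, +0.001244) = 275.8° ≈ 276°.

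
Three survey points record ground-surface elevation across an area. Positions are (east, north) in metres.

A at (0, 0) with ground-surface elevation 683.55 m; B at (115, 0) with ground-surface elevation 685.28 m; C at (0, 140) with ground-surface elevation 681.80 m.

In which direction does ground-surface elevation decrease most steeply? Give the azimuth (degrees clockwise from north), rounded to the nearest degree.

∂z/∂x = (685.28 − 683.55) / (115 − 0) = +0.01504
∂z/∂y = (681.80 − 683.55) / (140 − 0) = -0.01250
Steepest decrease is along −∇f: components (-0.01504 E, +0.01250 N).
Azimuth = atan2(-0.01504, +0.01250) = 309.7° ≈ 310°.

310°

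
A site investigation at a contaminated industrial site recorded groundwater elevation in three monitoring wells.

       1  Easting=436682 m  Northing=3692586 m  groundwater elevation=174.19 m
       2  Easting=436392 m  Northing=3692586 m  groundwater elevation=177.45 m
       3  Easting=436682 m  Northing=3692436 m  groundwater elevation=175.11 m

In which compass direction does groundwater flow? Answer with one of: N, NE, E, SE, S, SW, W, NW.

∂h/∂x = (177.45 − 174.19) / (436392 − 436682) = -0.01124
∂h/∂y = (175.11 − 174.19) / (3692436 − 3692586) = -0.006133
Flow = −∇h = (+0.01124 east, +0.006133 north), which points northeast.

NE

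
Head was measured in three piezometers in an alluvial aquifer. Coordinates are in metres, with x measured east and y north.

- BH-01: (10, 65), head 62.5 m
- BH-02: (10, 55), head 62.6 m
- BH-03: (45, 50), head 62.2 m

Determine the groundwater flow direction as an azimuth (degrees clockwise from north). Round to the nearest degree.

052°

With h = a·x + b·y + c and BH-01 as origin, the differences give:
  0·a + (-10)·b = +0.1
  35·a + (-15)·b = -0.3
Eliminate b (×(-15) and ×(-10), subtract): 350·a = -4.50 → a = ∂h/∂x = -0.01286
Back-substitute: b = ∂h/∂y = -0.01000.
Flow direction (−∇h) has components (+0.01286 E, +0.01000 N).
Azimuth = atan2(E, N) = atan2(+0.01286, +0.01000) = 52.1° ≈ 052°.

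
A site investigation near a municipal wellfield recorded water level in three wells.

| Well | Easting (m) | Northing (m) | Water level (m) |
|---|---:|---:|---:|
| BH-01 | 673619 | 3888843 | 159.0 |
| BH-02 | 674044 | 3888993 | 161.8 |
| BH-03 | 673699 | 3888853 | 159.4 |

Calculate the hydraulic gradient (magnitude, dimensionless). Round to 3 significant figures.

With h = a·x + b·y + c and BH-01 as origin, the differences give:
  425·a + 150·b = +2.8
  80·a + 10·b = +0.4
Eliminate b (×10 and ×150, subtract): -7750·a = -32.00 → a = ∂h/∂x = +0.004129
Back-substitute: b = ∂h/∂y = +0.006968.
|∇h| = √(0.004129² + 0.006968²) = 0.008099

0.00810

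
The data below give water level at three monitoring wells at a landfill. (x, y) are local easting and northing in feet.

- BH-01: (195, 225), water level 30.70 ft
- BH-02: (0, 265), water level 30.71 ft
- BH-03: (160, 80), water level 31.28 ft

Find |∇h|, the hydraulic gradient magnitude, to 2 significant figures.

0.0039

Three-point gradient (reference BH-01): Δ to BH-02 = (-195, 40, +0.01), Δ to BH-03 = (-35, -145, +0.58).
∂h/∂x = -0.0008307, ∂h/∂y = -0.003799 (det = 29675).
|∇h| = √(-0.0008307² + -0.003799²) = 0.003889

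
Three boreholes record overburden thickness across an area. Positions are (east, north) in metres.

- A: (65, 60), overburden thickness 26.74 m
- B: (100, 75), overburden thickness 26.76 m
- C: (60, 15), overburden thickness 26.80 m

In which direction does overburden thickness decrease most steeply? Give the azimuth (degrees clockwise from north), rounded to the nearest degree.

321°

With d = a·x + b·y + c and A as origin, the differences give:
  35·a + 15·b = +0.02
  (-5)·a + (-45)·b = +0.06
Eliminate b (×(-45) and ×15, subtract): -1500·a = -1.800 → a = ∂d/∂x = +0.001200
Back-substitute: b = ∂d/∂y = -0.001467.
Steepest decrease is along −∇f: components (-0.001200 E, +0.001467 N).
Azimuth = atan2(-0.001200, +0.001467) = 320.7° ≈ 321°.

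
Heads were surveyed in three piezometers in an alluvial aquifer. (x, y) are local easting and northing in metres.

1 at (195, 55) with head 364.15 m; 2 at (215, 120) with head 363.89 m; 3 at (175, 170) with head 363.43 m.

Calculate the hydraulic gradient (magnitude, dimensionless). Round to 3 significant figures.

Differences from 1: to 2 (Δx, Δy, Δh) = (20, 65, -0.26); to 3 = (-20, 115, -0.72).
Solve a·Δx + b·Δy = Δh: det = 20·115 − (-20)·65 = 3600.
∂h/∂x = [(-0.26)·115 − (-0.72)·65] / 3600 = +0.004694
∂h/∂y = [20·(-0.72) − (-20)·(-0.26)] / 3600 = -0.005444
|∇h| = √(0.004694² + -0.005444²) = 0.007188

0.00719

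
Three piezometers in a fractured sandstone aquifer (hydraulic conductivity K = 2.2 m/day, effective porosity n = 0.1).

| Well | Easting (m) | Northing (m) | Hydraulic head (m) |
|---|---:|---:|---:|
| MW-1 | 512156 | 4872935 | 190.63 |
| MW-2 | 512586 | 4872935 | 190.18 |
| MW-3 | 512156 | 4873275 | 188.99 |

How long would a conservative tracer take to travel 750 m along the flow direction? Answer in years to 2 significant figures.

19 years

∂h/∂x = (190.18 − 190.63) / (512586 − 512156) = -0.001047
∂h/∂y = (188.99 − 190.63) / (4873275 − 4872935) = -0.004824
|∇h| = √(-0.001047² + -0.004824²) = 0.004936
Seepage velocity v = K·i/n = 2.2 × 0.004936 / 0.1 = 0.1086 m/day.
t = 750 / 0.1086 = 6906 days = 18.9 years.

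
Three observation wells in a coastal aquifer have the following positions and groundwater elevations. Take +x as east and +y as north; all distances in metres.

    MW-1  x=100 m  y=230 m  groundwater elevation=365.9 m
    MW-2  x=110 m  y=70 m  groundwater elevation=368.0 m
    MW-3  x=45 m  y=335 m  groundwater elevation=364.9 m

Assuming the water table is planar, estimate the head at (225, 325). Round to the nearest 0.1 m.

363.6 m

Three-point gradient (reference MW-1): Δ to MW-2 = (10, -160, +2.1), Δ to MW-3 = (-55, 105, -1.0).
∂h/∂x = -0.007806, ∂h/∂y = -0.01361 (det = -7750).
h(225, 325) = 365.9 + (-0.007806)·(125) + (-0.01361)·(95) = 365.9 -0.976 -1.293 = 363.631 m.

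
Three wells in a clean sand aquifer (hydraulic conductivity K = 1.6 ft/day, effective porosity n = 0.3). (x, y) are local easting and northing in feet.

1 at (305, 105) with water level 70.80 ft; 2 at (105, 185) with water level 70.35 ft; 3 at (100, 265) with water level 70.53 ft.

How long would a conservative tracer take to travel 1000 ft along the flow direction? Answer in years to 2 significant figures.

130 years

With h = a·x + b·y + c and 1 as origin, the differences give:
  (-200)·a + 80·b = -0.45
  (-205)·a + 160·b = -0.27
Eliminate b (×160 and ×80, subtract): -15600·a = -50.400 → a = ∂h/∂x = +0.003231
Back-substitute: b = ∂h/∂y = +0.002452.
|∇h| = √(0.003231² + 0.002452²) = 0.004056
Seepage velocity v = K·i/n = 1.6 × 0.004056 / 0.3 = 0.02163 ft/day.
t = 1000 / 0.02163 = 4.623e+04 days = 127 years.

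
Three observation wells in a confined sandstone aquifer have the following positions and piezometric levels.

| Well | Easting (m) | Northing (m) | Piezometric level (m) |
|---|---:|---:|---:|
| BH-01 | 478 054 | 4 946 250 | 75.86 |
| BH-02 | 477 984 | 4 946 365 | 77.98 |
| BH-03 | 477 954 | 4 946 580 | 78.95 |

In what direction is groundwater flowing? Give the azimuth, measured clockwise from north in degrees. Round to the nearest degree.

Taking BH-01 as reference: BH-02−BH-01 = (-70, 115, +2.12); BH-03−BH-01 = (-100, 330, +3.09).
Solve a·Δx + b·Δy = Δh: det = (-70)·330 − (-100)·115 = -11600.
∂h/∂x = [(+2.12)·330 − (+3.09)·115] / -11600 = -0.02968
∂h/∂y = [(-70)·(+3.09) − (-100)·(+2.12)] / -11600 = +0.0003707
Flow direction (−∇h) has components (+0.02968 E, -0.0003707 N).
Azimuth = atan2(E, N) = atan2(+0.02968, -0.0003707) = 90.7° ≈ 091°.

091°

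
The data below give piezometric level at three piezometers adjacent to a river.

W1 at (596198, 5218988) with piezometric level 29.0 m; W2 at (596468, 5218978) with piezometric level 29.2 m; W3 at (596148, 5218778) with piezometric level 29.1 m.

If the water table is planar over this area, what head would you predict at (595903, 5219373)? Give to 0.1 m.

28.5 m

Differences from W1: to W2 (Δx, Δy, Δh) = (270, -10, +0.2); to W3 = (-50, -210, +0.1).
Determinant of the coordinate differences = 270·(-210) − (-50)·(-10) = -57200.
∂h/∂x = [(+0.2)·(-210) − (+0.1)·(-10)] / -57200 = +0.0007168
∂h/∂y = [270·(+0.1) − (-50)·(+0.2)] / -57200 = -0.0006469
h(595903, 5219373) = 29.0 + (+0.0007168)·(-295) + (-0.0006469)·(385) = 29.0 -0.211 -0.249 = 28.540 m.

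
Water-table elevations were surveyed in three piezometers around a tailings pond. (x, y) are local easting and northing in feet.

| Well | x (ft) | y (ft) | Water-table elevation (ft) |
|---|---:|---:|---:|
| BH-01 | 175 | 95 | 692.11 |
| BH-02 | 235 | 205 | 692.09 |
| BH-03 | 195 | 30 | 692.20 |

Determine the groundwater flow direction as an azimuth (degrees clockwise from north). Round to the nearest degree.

Taking BH-01 as reference: BH-02−BH-01 = (60, 110, -0.02); BH-03−BH-01 = (20, -65, +0.09).
Solve a·Δx + b·Δy = Δh: det = 60·(-65) − 20·110 = -6100.
∂h/∂x = [(-0.02)·(-65) − (+0.09)·110] / -6100 = +0.001410
∂h/∂y = [60·(+0.09) − 20·(-0.02)] / -6100 = -0.0009508
Flow direction (−∇h) has components (-0.001410 E, +0.0009508 N).
Azimuth = atan2(E, N) = atan2(-0.001410, +0.0009508) = 304.0° ≈ 304°.

304°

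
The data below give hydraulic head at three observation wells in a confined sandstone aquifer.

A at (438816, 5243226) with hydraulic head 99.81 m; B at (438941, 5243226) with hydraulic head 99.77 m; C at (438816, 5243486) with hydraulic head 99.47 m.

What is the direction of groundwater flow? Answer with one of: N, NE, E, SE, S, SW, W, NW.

∂h/∂x = (99.77 − 99.81) / (438941 − 438816) = -0.0003200
∂h/∂y = (99.47 − 99.81) / (5243486 − 5243226) = -0.001308
Flow = −∇h = (+0.0003200 east, +0.001308 north), which points north.

N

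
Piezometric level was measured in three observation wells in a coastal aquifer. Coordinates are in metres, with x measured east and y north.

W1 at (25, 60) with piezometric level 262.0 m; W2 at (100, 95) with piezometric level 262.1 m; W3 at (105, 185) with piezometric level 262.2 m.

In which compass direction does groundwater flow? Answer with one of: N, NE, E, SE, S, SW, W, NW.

Differences from W1: to W2 (Δx, Δy, Δh) = (75, 35, +0.1); to W3 = (80, 125, +0.2).
Determinant of the coordinate differences = 75·125 − 80·35 = 6575.
∂h/∂x = [(+0.1)·125 − (+0.2)·35] / 6575 = +0.0008365
∂h/∂y = [75·(+0.2) − 80·(+0.1)] / 6575 = +0.001065
Flow = −∇h = (-0.0008365 east, -0.001065 north), which points southwest.

SW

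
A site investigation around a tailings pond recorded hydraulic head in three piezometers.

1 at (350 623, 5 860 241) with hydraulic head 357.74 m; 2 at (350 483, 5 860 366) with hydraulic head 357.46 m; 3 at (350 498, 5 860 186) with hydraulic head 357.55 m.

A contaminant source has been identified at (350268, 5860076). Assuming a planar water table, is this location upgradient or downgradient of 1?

With h = a·x + b·y + c and 1 as origin, the differences give:
  (-140)·a + 125·b = -0.28
  (-125)·a + (-55)·b = -0.19
Eliminate b (×(-55) and ×125, subtract): 23325·a = 39.150 → a = ∂h/∂x = +0.001678
Back-substitute: b = ∂h/∂y = -0.0003601.
Head at (350268, 5860076) = 357.74 + (+0.001678)·(-355) + (-0.0003601)·(-165) = 357.20 m.
That is lower than the 357.74 m at 1, so the point is downgradient.

downgradient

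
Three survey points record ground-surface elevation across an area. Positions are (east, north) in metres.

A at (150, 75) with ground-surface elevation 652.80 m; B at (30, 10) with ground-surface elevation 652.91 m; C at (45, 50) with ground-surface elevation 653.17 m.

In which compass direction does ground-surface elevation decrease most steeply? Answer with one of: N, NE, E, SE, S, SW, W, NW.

SE

Three-point gradient (reference A): Δ to B = (-120, -65, +0.11), Δ to C = (-105, -25, +0.37).
∂z/∂x = -0.005569, ∂z/∂y = +0.008588 (det = -3825).
Steepest decrease is along −∇f = (+0.005569 E, -0.008588 N) → southeast.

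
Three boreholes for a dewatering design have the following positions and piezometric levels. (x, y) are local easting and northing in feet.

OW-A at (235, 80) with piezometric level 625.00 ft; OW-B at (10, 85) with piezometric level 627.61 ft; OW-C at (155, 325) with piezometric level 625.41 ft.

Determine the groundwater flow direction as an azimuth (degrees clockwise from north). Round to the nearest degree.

Differences from OW-A: to OW-B (Δx, Δy, Δh) = (-225, 5, +2.61); to OW-C = (-80, 245, +0.41).
Determinant of the coordinate differences = (-225)·245 − (-80)·5 = -54725.
∂h/∂x = [(+2.61)·245 − (+0.41)·5] / -54725 = -0.01165
∂h/∂y = [(-225)·(+0.41) − (-80)·(+2.61)] / -54725 = -0.002130
Flow direction (−∇h) has components (+0.01165 E, +0.002130 N).
Azimuth = atan2(E, N) = atan2(+0.01165, +0.002130) = 79.6° ≈ 080°.

080°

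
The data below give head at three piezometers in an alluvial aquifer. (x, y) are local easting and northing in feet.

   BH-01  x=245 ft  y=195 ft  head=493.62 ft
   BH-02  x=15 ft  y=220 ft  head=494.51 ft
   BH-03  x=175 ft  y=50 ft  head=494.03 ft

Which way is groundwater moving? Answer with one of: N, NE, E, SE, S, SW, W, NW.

Three-point gradient (reference BH-01): Δ to BH-02 = (-230, 25, +0.89), Δ to BH-03 = (-70, -145, +0.41).
∂h/∂x = -0.003969, ∂h/∂y = -0.0009117 (det = 35100).
Flow = −∇h = (+0.003969 east, +0.0009117 north), which points east.

E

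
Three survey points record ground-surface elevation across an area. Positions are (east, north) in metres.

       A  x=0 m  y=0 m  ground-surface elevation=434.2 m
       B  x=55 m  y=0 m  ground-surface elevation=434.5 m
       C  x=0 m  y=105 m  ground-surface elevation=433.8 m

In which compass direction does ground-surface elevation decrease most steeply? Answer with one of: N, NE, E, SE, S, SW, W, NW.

NW

∂z/∂x = (434.5 − 434.2) / (55 − 0) = +0.005455
∂z/∂y = (433.8 − 434.2) / (105 − 0) = -0.003810
Steepest decrease is along −∇f = (-0.005455 E, +0.003810 N) → northwest.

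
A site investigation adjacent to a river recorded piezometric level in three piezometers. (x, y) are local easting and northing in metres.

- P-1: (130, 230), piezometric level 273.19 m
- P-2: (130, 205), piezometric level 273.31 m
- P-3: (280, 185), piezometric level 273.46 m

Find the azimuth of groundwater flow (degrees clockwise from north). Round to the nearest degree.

356°

With h = a·x + b·y + c and P-1 as origin, the differences give:
  0·a + (-25)·b = +0.12
  150·a + (-45)·b = +0.27
Eliminate b (×(-45) and ×(-25), subtract): 3750·a = 1.350 → a = ∂h/∂x = +0.0003600
Back-substitute: b = ∂h/∂y = -0.004800.
Flow direction (−∇h) has components (-0.0003600 E, +0.004800 N).
Azimuth = atan2(E, N) = atan2(-0.0003600, +0.004800) = 355.7° ≈ 356°.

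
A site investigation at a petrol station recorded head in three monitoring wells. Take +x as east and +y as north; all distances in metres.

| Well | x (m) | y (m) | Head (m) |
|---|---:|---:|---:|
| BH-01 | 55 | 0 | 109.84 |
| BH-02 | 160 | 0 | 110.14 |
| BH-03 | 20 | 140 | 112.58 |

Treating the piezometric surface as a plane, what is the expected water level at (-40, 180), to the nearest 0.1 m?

113.2 m

Differences from BH-01: to BH-02 (Δx, Δy, Δh) = (105, 0, +0.30); to BH-03 = (-35, 140, +2.74).
Determinant of the coordinate differences = 105·140 − (-35)·0 = 14700.
∂h/∂x = [(+0.30)·140 − (+2.74)·0] / 14700 = +0.002857
∂h/∂y = [105·(+2.74) − (-35)·(+0.30)] / 14700 = +0.02029
h(-40, 180) = 109.84 + (+0.002857)·(-95) + (+0.02029)·(180) = 109.84 -0.271 +3.651 = 113.220 m.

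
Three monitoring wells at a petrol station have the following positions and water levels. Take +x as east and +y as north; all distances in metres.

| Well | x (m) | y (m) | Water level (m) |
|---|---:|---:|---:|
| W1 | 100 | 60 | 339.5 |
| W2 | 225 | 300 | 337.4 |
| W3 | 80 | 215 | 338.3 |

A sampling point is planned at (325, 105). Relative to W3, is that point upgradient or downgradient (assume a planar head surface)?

Taking W1 as reference: W2−W1 = (125, 240, -2.1); W3−W1 = (-20, 155, -1.2).
Determinant of the coordinate differences = 125·155 − (-20)·240 = 24175.
∂h/∂x = [(-2.1)·155 − (-1.2)·240] / 24175 = -0.001551
∂h/∂y = [125·(-1.2) − (-20)·(-2.1)] / 24175 = -0.007942
Head at (325, 105) = 339.5 + (-0.001551)·(225) + (-0.007942)·(45) = 338.79 m.
That is higher than the 338.3 m at W3, so the point is upgradient.

upgradient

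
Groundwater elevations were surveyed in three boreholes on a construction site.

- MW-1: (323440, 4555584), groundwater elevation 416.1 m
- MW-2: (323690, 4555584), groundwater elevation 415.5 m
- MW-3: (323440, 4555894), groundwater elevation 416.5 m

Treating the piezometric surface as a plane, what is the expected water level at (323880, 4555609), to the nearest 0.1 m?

∂h/∂x = (415.5 − 416.1) / (323690 − 323440) = -0.002400
∂h/∂y = (416.5 − 416.1) / (4555894 − 4555584) = +0.001290
h(323880, 4555609) = 416.1 + (-0.002400)·(440) + (+0.001290)·(25) = 416.1 -1.056 +0.032 = 415.076 m.

415.1 m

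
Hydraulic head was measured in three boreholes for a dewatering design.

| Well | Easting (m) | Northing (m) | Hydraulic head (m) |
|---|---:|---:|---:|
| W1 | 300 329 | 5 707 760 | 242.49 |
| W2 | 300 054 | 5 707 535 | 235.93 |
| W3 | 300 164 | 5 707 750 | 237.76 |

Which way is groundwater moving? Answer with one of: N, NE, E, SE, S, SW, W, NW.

Taking W1 as reference: W2−W1 = (-275, -225, -6.56); W3−W1 = (-165, -10, -4.73).
Solve a·Δx + b·Δy = Δh: det = (-275)·(-10) − (-165)·(-225) = -34375.
∂h/∂x = [(-6.56)·(-10) − (-4.73)·(-225)] / -34375 = +0.02905
∂h/∂y = [(-275)·(-4.73) − (-165)·(-6.56)] / -34375 = -0.006352
Flow = −∇h = (-0.02905 east, +0.006352 north), which points west.

W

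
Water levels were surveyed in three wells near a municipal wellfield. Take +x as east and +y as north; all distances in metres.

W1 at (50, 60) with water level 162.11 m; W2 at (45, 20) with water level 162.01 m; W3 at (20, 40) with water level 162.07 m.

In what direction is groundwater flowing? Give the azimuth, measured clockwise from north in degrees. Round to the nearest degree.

With h = a·x + b·y + c and W1 as origin, the differences give:
  (-5)·a + (-40)·b = -0.10
  (-30)·a + (-20)·b = -0.04
Eliminate b (×(-20) and ×(-40), subtract): -1100·a = 0.400 → a = ∂h/∂x = -0.0003636
Back-substitute: b = ∂h/∂y = +0.002545.
Flow direction (−∇h) has components (+0.0003636 E, -0.002545 N).
Azimuth = atan2(E, N) = atan2(+0.0003636, -0.002545) = 171.9° ≈ 172°.

172°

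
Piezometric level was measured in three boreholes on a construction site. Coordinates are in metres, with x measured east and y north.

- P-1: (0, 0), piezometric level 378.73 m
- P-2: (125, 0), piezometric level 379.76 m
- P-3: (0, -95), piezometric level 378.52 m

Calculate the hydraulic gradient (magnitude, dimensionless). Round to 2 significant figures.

∂h/∂x = (379.76 − 378.73) / (125 − 0) = +0.008240
∂h/∂y = (378.52 − 378.73) / (-95 − 0) = +0.002211
|∇h| = √(0.008240² + 0.002211²) = 0.008531

0.0085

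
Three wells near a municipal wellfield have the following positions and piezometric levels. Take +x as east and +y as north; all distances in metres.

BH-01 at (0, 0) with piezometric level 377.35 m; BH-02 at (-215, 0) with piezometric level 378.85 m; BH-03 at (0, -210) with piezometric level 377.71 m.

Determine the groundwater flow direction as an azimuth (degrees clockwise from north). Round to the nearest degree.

076°

∂h/∂x = (378.85 − 377.35) / (-215 − 0) = -0.006977
∂h/∂y = (377.71 − 377.35) / (-210 − 0) = -0.001714
Flow direction (−∇h) has components (+0.006977 E, +0.001714 N).
Azimuth = atan2(E, N) = atan2(+0.006977, +0.001714) = 76.2° ≈ 076°.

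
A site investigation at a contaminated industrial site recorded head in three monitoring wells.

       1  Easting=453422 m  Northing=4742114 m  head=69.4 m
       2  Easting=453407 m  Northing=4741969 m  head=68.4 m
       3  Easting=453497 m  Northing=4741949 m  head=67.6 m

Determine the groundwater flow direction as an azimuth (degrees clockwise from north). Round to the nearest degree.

Differences from 1: to 2 (Δx, Δy, Δh) = (-15, -145, -1.0); to 3 = (75, -165, -1.8).
Solve a·Δx + b·Δy = Δh: det = (-15)·(-165) − 75·(-145) = 13350.
∂h/∂x = [(-1.0)·(-165) − (-1.8)·(-145)] / 13350 = -0.007191
∂h/∂y = [(-15)·(-1.8) − 75·(-1.0)] / 13350 = +0.007640
Flow direction (−∇h) has components (+0.007191 E, -0.007640 N).
Azimuth = atan2(E, N) = atan2(+0.007191, -0.007640) = 136.7° ≈ 137°.

137°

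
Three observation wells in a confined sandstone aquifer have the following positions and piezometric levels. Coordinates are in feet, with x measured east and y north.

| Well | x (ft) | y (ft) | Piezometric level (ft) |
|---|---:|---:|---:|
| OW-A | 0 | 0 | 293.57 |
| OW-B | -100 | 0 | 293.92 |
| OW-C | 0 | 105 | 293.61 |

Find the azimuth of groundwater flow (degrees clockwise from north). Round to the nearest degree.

096°

∂h/∂x = (293.92 − 293.57) / (-100 − 0) = -0.003500
∂h/∂y = (293.61 − 293.57) / (105 − 0) = +0.0003810
Flow direction (−∇h) has components (+0.003500 E, -0.0003810 N).
Azimuth = atan2(E, N) = atan2(+0.003500, -0.0003810) = 96.2° ≈ 096°.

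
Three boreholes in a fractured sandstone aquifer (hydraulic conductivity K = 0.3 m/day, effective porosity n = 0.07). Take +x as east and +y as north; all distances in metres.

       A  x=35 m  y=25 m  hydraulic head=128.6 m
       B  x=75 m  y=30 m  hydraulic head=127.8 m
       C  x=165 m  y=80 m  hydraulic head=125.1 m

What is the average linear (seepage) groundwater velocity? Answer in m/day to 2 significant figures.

0.12 m/day

Differences from A: to B (Δx, Δy, Δh) = (40, 5, -0.8); to C = (130, 55, -3.5).
Solve a·Δx + b·Δy = Δh: det = 40·55 − 130·5 = 1550.
∂h/∂x = [(-0.8)·55 − (-3.5)·5] / 1550 = -0.01710
∂h/∂y = [40·(-3.5) − 130·(-0.8)] / 1550 = -0.02323
|∇h| = √(-0.01710² + -0.02323²) = 0.02885
Seepage velocity v = K·i/n = 0.3 × 0.02885 / 0.07 = 0.1236 m/day.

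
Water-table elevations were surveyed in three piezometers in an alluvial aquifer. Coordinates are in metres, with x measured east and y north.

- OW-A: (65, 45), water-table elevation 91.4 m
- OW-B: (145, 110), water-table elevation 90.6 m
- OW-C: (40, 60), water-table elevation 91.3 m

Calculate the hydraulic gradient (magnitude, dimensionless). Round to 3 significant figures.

With h = a·x + b·y + c and OW-A as origin, the differences give:
  80·a + 65·b = -0.8
  (-25)·a + 15·b = -0.1
Eliminate b (×15 and ×65, subtract): 2825·a = -5.50 → a = ∂h/∂x = -0.001947
Back-substitute: b = ∂h/∂y = -0.009912.
|∇h| = √(-0.001947² + -0.009912²) = 0.0101

0.0101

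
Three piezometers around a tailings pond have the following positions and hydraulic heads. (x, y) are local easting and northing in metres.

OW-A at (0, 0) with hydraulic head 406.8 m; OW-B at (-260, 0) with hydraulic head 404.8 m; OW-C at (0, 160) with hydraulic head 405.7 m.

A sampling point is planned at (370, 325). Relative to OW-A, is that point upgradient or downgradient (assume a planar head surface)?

upgradient

∂h/∂x = (404.8 − 406.8) / (-260 − 0) = +0.007692
∂h/∂y = (405.7 − 406.8) / (160 − 0) = -0.006875
Head at (370, 325) = 406.8 + (+0.007692)·(370) + (-0.006875)·(325) = 407.41 m.
That is higher than the 406.8 m at OW-A, so the point is upgradient.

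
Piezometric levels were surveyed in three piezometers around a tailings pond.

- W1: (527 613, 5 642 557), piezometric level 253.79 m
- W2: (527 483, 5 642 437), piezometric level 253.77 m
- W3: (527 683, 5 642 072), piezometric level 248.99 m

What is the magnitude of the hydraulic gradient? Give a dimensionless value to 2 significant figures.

With h = a·x + b·y + c and W1 as origin, the differences give:
  (-130)·a + (-120)·b = -0.02
  70·a + (-485)·b = -4.80
Eliminate b (×(-485) and ×(-120), subtract): 71450·a = -566.300 → a = ∂h/∂x = -0.007926
Back-substitute: b = ∂h/∂y = +0.008753.
|∇h| = √(-0.007926² + 0.008753²) = 0.01181

0.012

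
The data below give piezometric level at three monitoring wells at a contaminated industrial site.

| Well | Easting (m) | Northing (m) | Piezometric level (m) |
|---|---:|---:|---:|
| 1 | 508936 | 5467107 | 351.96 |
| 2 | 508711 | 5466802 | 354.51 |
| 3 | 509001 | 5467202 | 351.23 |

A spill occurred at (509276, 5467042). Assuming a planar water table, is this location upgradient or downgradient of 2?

downgradient

With h = a·x + b·y + c and 1 as origin, the differences give:
  (-225)·a + (-305)·b = +2.55
  65·a + 95·b = -0.73
Eliminate b (×95 and ×(-305), subtract): -1550·a = 19.600 → a = ∂h/∂x = -0.01265
Back-substitute: b = ∂h/∂y = +0.0009677.
Head at (509276, 5467042) = 351.96 + (-0.01265)·(340) + (+0.0009677)·(-65) = 347.60 m.
That is lower than the 354.51 m at 2, so the point is downgradient.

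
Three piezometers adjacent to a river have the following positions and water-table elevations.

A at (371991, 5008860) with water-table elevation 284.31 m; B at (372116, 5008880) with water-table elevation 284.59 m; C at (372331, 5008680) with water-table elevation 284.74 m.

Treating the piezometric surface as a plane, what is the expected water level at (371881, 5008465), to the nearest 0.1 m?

283.5 m

Taking A as reference: B−A = (125, 20, +0.28); C−A = (340, -180, +0.43).
Solve a·Δx + b·Δy = Δh: det = 125·(-180) − 340·20 = -29300.
∂h/∂x = [(+0.28)·(-180) − (+0.43)·20] / -29300 = +0.002014
∂h/∂y = [125·(+0.43) − 340·(+0.28)] / -29300 = +0.001415
h(371881, 5008465) = 284.31 + (+0.002014)·(-110) + (+0.001415)·(-395) = 284.31 -0.222 -0.559 = 283.530 m.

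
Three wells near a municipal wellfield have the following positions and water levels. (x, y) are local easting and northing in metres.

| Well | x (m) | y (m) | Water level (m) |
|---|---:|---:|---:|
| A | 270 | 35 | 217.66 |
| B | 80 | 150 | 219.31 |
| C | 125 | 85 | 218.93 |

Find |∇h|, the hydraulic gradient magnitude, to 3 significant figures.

Differences from A: to B (Δx, Δy, Δh) = (-190, 115, +1.65); to C = (-145, 50, +1.27).
Solve a·Δx + b·Δy = Δh: det = (-190)·50 − (-145)·115 = 7175.
∂h/∂x = [(+1.65)·50 − (+1.27)·115] / 7175 = -0.008857
∂h/∂y = [(-190)·(+1.27) − (-145)·(+1.65)] / 7175 = -0.0002857
|∇h| = √(-0.008857² + -0.0002857²) = 0.008862

0.00886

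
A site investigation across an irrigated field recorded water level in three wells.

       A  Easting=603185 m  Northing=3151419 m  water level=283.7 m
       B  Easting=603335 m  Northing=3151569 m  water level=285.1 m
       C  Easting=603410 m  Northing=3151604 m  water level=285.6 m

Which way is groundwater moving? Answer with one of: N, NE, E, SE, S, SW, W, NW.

SW

Three-point gradient (reference A): Δ to B = (150, 150, +1.4), Δ to C = (225, 185, +1.9).
∂h/∂x = +0.004333, ∂h/∂y = +0.005000 (det = -6000).
Flow = −∇h = (-0.004333 east, -0.005000 north), which points southwest.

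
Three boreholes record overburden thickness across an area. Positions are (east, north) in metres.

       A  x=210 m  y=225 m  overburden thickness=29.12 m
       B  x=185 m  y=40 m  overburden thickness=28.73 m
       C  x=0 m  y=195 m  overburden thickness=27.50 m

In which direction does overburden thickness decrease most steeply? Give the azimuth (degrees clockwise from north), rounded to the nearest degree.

Taking A as reference: B−A = (-25, -185, -0.39); C−A = (-210, -30, -1.62).
Solve a·Δx + b·Δy = Δd: det = (-25)·(-30) − (-210)·(-185) = -38100.
∂d/∂x = [(-0.39)·(-30) − (-1.62)·(-185)] / -38100 = +0.007559
∂d/∂y = [(-25)·(-1.62) − (-210)·(-0.39)] / -38100 = +0.001087
Steepest decrease is along −∇f: components (-0.007559 E, -0.001087 N).
Azimuth = atan2(-0.007559, -0.001087) = 261.8° ≈ 262°.

262°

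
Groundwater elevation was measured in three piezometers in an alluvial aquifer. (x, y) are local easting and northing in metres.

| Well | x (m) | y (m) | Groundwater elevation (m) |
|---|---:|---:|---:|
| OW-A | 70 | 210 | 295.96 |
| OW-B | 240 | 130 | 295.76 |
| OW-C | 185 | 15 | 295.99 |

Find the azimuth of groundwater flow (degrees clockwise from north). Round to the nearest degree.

056°

With h = a·x + b·y + c and OW-A as origin, the differences give:
  170·a + (-80)·b = -0.20
  115·a + (-195)·b = +0.03
Eliminate b (×(-195) and ×(-80), subtract): -23950·a = 41.400 → a = ∂h/∂x = -0.001729
Back-substitute: b = ∂h/∂y = -0.001173.
Flow direction (−∇h) has components (+0.001729 E, +0.001173 N).
Azimuth = atan2(E, N) = atan2(+0.001729, +0.001173) = 55.8° ≈ 056°.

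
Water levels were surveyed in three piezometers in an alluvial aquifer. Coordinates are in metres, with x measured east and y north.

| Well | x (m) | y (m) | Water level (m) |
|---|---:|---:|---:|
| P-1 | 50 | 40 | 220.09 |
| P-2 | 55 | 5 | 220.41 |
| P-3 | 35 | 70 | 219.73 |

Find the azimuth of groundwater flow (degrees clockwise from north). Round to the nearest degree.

315°

Three-point gradient (reference P-1): Δ to P-2 = (5, -35, +0.32), Δ to P-3 = (-15, 30, -0.36).
∂h/∂x = +0.008000, ∂h/∂y = -0.008000 (det = -375).
Flow direction (−∇h) has components (-0.008000 E, +0.008000 N).
Azimuth = atan2(E, N) = atan2(-0.008000, +0.008000) = 315.0° ≈ 315°.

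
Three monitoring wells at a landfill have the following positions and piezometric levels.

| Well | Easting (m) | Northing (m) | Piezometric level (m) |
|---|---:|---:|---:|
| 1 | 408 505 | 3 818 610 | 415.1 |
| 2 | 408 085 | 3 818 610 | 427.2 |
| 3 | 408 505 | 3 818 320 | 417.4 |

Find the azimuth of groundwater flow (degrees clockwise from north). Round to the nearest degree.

075°

∂h/∂x = (427.2 − 415.1) / (408085 − 408505) = -0.02881
∂h/∂y = (417.4 − 415.1) / (3818320 − 3818610) = -0.007931
Flow direction (−∇h) has components (+0.02881 E, +0.007931 N).
Azimuth = atan2(E, N) = atan2(+0.02881, +0.007931) = 74.6° ≈ 075°.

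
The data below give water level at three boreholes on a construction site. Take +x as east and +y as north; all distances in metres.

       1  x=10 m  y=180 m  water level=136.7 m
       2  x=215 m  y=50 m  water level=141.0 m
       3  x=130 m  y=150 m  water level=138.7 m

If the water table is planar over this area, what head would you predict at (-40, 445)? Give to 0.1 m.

133.0 m

With h = a·x + b·y + c and 1 as origin, the differences give:
  205·a + (-130)·b = +4.3
  120·a + (-30)·b = +2.0
Eliminate b (×(-30) and ×(-130), subtract): 9450·a = 131.00 → a = ∂h/∂x = +0.01386
Back-substitute: b = ∂h/∂y = -0.01122.
h(-40, 445) = 136.7 + (+0.01386)·(-50) + (-0.01122)·(265) = 136.7 -0.693 -2.972 = 133.034 m.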